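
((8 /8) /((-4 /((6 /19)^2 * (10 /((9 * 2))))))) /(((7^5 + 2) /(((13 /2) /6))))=-5 /5601276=-0.00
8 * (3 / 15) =8 / 5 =1.60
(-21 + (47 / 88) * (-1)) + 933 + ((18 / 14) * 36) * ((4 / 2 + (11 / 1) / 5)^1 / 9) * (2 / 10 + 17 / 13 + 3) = 28852597 / 28600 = 1008.83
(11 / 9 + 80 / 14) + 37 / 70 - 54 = -29317 / 630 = -46.53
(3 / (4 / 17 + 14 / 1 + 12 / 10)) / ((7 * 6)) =85 / 18368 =0.00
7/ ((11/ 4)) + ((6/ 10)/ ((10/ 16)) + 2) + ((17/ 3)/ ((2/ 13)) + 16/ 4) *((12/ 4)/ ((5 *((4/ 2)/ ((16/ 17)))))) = 79638/ 4675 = 17.03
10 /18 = 5 /9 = 0.56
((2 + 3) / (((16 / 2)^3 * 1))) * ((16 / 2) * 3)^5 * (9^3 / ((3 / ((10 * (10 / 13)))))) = 145351384.62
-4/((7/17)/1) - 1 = -75/7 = -10.71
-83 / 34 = -2.44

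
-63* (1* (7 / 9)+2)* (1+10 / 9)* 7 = -23275 / 9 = -2586.11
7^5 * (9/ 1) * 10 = 1512630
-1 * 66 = -66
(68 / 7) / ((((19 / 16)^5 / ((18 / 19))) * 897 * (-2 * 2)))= -106954752 / 98467028933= -0.00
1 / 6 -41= -40.83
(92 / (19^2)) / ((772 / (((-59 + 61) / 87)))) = 46 / 6061551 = 0.00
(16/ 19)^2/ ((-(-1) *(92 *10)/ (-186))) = -0.14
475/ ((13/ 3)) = 1425/ 13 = 109.62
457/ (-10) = -457/ 10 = -45.70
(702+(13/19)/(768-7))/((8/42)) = 213154851/57836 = 3685.50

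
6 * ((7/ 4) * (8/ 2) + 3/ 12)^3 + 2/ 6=219533/ 96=2286.80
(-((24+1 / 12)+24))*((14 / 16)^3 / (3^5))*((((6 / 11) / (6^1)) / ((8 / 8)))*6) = -0.07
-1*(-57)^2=-3249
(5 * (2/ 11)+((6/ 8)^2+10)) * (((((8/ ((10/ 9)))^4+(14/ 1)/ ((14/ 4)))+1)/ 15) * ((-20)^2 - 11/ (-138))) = 62525612385223/ 75900000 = 823789.36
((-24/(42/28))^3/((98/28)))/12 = -2048/21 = -97.52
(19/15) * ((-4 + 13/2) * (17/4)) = 323/24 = 13.46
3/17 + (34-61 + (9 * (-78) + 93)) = -10809/17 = -635.82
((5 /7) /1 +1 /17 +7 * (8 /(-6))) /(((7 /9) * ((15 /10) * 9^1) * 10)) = -3056 /37485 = -0.08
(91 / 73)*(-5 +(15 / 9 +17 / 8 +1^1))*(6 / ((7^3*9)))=-65 / 128772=-0.00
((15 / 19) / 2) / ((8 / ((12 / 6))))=15 / 152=0.10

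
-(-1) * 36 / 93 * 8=96 / 31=3.10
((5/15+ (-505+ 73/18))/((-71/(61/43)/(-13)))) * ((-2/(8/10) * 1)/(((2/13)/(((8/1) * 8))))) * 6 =7431551920/9159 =811393.37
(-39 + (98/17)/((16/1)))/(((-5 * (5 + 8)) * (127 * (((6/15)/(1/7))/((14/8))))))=5255/1796288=0.00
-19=-19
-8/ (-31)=8/ 31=0.26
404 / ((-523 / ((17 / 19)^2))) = -116756 / 188803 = -0.62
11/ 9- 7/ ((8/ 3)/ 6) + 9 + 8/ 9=-167/ 36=-4.64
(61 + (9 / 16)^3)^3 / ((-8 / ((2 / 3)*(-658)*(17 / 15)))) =17601108771109287725 / 1236950581248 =14229435.71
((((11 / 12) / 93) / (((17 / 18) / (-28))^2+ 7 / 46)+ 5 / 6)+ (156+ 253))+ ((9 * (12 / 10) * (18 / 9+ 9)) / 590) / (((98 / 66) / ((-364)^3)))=-1607045648671818823 / 245736118050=-6539720.99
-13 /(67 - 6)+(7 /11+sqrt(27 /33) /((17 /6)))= 18* sqrt(11) /187+284 /671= 0.74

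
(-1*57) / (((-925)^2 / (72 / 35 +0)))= -4104 / 29946875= -0.00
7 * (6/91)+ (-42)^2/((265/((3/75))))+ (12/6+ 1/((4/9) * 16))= 15810773/5512000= 2.87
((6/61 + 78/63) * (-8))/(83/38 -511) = 520448/24768135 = 0.02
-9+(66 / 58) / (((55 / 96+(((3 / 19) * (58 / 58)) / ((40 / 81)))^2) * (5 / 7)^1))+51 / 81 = -6.01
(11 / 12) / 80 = 11 / 960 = 0.01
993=993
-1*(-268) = 268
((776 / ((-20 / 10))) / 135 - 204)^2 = 779973184 / 18225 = 42796.88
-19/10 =-1.90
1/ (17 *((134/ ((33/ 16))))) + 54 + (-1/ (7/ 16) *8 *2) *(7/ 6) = 1239331/ 109344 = 11.33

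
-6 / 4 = -1.50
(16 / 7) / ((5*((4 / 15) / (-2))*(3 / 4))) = -32 / 7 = -4.57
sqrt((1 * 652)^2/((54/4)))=652 * sqrt(6)/9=177.45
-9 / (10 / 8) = -36 / 5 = -7.20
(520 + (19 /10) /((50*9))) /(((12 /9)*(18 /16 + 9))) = 2340019 /60750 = 38.52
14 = 14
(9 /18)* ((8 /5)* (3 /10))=6 /25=0.24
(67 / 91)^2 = 0.54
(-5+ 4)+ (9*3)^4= 531440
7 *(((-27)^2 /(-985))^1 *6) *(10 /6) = -10206 /197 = -51.81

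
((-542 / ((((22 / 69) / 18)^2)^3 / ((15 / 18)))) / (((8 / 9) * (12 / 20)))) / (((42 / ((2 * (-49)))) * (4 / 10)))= 159929874568348.96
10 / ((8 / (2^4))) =20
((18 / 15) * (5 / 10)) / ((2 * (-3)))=-1 / 10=-0.10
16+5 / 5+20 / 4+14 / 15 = 344 / 15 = 22.93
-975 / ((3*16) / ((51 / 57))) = -5525 / 304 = -18.17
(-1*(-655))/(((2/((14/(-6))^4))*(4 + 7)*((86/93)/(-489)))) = -7946625715/17028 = -466679.92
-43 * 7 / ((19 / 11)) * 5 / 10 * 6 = -9933 / 19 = -522.79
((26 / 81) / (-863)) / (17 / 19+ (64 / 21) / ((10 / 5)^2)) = -3458 / 15401961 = -0.00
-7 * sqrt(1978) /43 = -7.24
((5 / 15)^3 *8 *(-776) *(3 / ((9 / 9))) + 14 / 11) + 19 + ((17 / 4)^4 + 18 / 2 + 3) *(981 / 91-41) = -966116401 / 88704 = -10891.46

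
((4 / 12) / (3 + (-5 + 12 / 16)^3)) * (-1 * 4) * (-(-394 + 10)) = 32768 / 4721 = 6.94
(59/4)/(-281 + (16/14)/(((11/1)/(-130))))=-4543/90708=-0.05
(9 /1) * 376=3384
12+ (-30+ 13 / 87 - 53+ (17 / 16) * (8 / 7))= -84817 / 1218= -69.64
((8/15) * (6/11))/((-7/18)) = -288/385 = -0.75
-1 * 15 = -15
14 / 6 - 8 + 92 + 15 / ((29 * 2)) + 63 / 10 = 40408 / 435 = 92.89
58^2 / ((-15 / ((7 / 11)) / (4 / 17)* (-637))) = 13456 / 255255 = 0.05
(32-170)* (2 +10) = -1656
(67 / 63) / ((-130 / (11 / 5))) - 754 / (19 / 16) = -494034803 / 778050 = -634.97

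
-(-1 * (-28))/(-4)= 7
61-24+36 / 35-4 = 1191 / 35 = 34.03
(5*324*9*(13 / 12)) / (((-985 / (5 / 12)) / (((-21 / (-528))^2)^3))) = -619421985 / 23420826904690688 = -0.00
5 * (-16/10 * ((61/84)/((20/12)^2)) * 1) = -366/175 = -2.09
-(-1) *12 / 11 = 12 / 11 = 1.09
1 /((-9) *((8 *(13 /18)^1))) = -1 /52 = -0.02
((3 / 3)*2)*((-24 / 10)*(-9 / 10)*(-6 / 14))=-324 / 175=-1.85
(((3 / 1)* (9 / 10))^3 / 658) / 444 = 6561 / 97384000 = 0.00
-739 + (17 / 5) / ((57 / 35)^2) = -2396846 / 3249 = -737.72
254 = 254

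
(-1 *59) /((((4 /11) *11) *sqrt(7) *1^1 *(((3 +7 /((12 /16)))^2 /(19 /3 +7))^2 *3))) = -70800 *sqrt(7) /13119127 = -0.01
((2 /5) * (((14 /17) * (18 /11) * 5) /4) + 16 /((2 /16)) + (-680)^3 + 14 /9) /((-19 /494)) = 13758909757424 /1683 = 8175228614.04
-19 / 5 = -3.80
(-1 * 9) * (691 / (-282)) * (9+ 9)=18657 / 47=396.96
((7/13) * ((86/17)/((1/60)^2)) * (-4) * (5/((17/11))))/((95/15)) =-20037.71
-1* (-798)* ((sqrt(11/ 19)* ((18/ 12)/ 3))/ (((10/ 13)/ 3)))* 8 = 3276* sqrt(209)/ 5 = 9472.12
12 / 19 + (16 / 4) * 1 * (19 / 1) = 1456 / 19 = 76.63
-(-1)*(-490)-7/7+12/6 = -489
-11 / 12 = -0.92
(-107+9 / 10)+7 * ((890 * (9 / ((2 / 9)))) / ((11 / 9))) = 22696679 / 110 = 206333.45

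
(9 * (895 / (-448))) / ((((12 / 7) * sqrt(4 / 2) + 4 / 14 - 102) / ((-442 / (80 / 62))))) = -982289529 / 16212992 - 33110883 * sqrt(2) / 32425984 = -62.03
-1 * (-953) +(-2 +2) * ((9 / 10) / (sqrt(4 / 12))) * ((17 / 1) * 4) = 953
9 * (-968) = -8712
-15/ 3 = -5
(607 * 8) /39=124.51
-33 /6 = -11 /2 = -5.50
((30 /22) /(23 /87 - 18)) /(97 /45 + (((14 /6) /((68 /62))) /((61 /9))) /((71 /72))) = -4323745575 /139118159147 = -0.03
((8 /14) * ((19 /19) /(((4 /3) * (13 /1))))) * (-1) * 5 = -0.16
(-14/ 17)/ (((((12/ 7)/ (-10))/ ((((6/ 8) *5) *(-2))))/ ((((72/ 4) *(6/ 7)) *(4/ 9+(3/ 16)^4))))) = -138008325/ 557056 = -247.75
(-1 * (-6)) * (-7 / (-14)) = 3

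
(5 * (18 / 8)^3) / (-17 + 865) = 3645 / 54272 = 0.07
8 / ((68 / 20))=40 / 17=2.35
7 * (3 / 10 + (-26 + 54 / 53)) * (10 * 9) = -824103 / 53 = -15549.11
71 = 71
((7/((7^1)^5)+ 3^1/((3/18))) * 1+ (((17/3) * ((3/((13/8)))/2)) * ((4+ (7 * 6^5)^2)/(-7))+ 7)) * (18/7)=-1243896132152412/218491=-5693122976.01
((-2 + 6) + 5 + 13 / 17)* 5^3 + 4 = 20818 / 17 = 1224.59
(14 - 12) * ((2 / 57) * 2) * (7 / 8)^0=8 / 57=0.14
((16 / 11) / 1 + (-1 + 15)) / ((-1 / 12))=-2040 / 11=-185.45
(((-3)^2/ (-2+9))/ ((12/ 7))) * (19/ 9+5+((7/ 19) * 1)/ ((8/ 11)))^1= 10421/ 1824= 5.71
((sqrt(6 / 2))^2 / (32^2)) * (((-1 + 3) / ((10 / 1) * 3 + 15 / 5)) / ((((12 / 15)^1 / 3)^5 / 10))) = 3796875 / 2883584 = 1.32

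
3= 3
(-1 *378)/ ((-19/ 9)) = 3402/ 19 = 179.05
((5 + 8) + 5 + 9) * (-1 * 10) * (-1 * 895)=241650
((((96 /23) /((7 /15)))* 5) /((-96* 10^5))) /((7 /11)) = -0.00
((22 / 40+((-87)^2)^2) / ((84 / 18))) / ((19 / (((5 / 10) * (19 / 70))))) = 491055099 / 5600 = 87688.41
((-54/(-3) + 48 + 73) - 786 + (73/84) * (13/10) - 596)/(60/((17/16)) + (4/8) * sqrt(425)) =-567485024/24945025 + 301476419 * sqrt(17)/299340300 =-18.60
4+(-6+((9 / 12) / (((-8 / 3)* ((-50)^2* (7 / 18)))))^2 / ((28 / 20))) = -219519993439 / 109760000000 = -2.00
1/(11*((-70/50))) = -0.06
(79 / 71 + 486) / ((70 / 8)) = 27668 / 497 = 55.67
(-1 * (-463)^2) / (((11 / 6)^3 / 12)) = -555644448 / 1331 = -417463.90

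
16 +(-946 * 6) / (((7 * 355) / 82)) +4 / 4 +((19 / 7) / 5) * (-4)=-428583 / 2485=-172.47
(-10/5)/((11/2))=-4/11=-0.36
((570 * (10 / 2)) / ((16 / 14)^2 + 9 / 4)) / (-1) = -558600 / 697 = -801.43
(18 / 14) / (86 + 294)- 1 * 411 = -1093251 / 2660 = -411.00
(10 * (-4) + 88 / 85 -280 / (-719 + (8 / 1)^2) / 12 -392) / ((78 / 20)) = -110.49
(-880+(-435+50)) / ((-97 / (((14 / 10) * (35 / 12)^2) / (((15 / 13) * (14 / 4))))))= 805805 / 20952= 38.46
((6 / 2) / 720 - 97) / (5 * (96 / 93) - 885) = 0.11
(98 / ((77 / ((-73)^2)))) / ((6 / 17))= 634151 / 33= 19216.70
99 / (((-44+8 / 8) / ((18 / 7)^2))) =-32076 / 2107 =-15.22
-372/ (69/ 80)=-9920/ 23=-431.30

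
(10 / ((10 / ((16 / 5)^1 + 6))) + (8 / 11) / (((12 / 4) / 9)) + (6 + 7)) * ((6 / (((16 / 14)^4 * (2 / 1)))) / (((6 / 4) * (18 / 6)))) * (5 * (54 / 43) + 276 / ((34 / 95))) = 119130417 / 16082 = 7407.69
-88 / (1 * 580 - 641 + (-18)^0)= 22 / 15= 1.47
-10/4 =-5/2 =-2.50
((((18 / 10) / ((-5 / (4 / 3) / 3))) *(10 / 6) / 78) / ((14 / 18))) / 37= -0.00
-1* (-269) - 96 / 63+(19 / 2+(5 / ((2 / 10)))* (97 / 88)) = 562777 / 1848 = 304.53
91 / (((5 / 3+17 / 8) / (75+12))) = 2088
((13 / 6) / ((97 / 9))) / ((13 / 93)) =279 / 194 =1.44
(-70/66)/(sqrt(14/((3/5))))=-sqrt(210)/66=-0.22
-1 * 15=-15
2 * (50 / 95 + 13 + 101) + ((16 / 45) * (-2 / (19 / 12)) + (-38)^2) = 476692 / 285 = 1672.60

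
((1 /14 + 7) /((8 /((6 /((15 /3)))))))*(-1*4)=-297 /70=-4.24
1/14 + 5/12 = 41/84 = 0.49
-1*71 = -71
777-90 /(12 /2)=762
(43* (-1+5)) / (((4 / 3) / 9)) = 1161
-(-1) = 1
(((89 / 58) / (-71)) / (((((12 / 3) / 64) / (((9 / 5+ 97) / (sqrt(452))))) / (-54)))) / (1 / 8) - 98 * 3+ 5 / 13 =-3817 / 13+ 75973248 * sqrt(113) / 1163335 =400.60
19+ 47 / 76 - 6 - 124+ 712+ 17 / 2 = 46369 / 76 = 610.12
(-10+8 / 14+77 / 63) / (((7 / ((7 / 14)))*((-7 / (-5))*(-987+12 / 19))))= 49115 / 115706934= 0.00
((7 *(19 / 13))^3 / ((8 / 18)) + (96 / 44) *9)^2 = 55135393747551441 / 9344702224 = 5900176.64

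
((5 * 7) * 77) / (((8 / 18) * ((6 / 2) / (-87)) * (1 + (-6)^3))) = 140679 / 172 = 817.90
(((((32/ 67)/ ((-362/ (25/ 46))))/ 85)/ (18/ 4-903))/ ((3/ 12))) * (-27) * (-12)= 34560/ 2840252543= 0.00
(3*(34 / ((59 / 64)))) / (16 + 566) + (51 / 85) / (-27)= 43237 / 257535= 0.17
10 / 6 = 5 / 3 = 1.67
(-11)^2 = 121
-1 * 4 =-4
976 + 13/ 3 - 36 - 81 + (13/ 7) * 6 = 18364/ 21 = 874.48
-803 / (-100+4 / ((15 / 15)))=803 / 96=8.36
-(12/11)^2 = -1.19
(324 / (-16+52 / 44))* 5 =-17820 / 163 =-109.33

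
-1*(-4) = 4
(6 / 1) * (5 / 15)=2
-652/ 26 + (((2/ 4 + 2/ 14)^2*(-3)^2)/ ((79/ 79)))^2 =-5614883/ 499408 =-11.24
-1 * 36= -36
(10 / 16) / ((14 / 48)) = 15 / 7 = 2.14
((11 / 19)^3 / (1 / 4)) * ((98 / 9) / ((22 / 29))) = 11.14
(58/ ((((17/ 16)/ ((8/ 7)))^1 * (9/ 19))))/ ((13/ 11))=1551616/ 13923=111.44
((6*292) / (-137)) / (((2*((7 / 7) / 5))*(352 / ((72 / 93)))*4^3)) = -3285 / 2989888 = -0.00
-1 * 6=-6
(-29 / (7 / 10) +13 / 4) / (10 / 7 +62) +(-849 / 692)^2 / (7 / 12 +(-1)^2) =352219013 / 1009924176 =0.35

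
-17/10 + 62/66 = -251/330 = -0.76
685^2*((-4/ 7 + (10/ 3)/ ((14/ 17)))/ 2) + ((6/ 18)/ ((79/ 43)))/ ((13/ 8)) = 35178272291/ 43134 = 815557.85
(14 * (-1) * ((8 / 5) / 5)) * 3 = -336 / 25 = -13.44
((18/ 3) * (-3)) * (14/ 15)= -16.80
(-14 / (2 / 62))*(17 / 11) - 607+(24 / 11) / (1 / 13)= -13743 / 11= -1249.36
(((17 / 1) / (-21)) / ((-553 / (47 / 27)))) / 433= 799 / 135767583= 0.00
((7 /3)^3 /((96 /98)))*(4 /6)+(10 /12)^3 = 4483 /486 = 9.22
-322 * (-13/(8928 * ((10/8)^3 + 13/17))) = 0.17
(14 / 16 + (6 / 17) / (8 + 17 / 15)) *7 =119161 / 18632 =6.40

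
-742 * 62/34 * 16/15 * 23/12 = -2116184/765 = -2766.25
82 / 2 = 41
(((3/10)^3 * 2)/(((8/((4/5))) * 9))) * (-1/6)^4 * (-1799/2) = -0.00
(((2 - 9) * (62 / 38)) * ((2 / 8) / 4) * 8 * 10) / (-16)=1085 / 304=3.57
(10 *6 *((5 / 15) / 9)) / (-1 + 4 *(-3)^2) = 0.06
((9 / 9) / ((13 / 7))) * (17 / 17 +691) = 4844 / 13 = 372.62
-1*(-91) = 91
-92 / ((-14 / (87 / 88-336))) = -678063 / 308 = -2201.50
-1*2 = -2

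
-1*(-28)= 28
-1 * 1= -1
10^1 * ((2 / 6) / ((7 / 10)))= 100 / 21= 4.76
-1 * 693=-693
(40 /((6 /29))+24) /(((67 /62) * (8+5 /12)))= 161696 /6767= 23.89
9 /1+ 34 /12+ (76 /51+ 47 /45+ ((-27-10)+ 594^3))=320664378893 /1530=209584561.37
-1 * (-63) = 63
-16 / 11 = -1.45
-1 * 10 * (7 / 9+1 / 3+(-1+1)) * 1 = -100 / 9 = -11.11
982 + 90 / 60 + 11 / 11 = 1969 / 2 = 984.50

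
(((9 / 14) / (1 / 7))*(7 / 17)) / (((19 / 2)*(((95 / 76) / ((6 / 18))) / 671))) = 56364 / 1615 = 34.90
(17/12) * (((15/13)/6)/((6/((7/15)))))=119/5616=0.02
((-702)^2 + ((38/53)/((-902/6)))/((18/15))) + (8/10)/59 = 3474950801127/7051385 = 492804.01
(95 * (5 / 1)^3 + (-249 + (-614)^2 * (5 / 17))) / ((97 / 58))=73251.71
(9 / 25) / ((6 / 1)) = 3 / 50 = 0.06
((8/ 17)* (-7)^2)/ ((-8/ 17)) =-49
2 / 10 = 1 / 5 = 0.20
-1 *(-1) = 1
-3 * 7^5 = -50421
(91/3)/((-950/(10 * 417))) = -12649/95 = -133.15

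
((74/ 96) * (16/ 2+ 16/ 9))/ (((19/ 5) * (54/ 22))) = 22385/ 27702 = 0.81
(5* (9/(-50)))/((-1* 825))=3/2750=0.00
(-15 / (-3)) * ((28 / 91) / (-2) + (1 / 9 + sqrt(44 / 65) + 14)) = 2 * sqrt(715) / 13 + 8165 / 117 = 73.90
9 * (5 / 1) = 45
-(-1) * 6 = 6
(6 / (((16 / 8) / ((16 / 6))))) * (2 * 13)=208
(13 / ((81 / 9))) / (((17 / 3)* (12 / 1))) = 13 / 612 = 0.02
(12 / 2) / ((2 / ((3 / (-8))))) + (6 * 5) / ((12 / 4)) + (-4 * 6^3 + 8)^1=-6777 / 8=-847.12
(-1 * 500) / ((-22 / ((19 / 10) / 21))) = 475 / 231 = 2.06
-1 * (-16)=16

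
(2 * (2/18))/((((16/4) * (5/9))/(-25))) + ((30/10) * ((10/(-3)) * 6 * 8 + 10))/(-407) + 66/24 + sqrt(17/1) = 2207/1628 + sqrt(17) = 5.48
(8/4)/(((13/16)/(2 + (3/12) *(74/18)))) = 872/117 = 7.45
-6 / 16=-3 / 8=-0.38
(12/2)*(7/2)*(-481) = -10101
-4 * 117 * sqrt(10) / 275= -468 * sqrt(10) / 275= -5.38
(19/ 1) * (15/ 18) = 95/ 6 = 15.83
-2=-2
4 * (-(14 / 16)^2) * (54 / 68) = -1323 / 544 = -2.43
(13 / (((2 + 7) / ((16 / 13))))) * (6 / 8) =4 / 3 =1.33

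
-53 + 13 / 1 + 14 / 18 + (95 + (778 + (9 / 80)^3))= 3842054561 / 4608000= 833.78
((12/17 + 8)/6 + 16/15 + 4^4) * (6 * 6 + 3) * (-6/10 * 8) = -20567664/425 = -48394.50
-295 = -295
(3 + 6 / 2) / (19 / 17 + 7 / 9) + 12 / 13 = 7707 / 1885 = 4.09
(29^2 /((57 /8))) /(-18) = -3364 /513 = -6.56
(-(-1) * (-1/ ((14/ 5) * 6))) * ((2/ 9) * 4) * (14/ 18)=-10/ 243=-0.04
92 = 92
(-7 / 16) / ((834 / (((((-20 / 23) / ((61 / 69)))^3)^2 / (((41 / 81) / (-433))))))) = 119318346000000 / 293614613483339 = 0.41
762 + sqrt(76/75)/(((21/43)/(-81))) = 762 - 774 *sqrt(57)/35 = 595.04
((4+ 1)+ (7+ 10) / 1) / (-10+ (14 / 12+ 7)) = -12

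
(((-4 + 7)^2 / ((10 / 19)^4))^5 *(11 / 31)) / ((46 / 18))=219745383926768497250586033461451 / 71300000000000000000000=3081982944.27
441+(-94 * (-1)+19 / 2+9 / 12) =2181 / 4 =545.25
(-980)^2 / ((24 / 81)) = 3241350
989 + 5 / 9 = 8906 / 9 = 989.56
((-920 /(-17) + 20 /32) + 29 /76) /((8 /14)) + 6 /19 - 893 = -8229697 /10336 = -796.22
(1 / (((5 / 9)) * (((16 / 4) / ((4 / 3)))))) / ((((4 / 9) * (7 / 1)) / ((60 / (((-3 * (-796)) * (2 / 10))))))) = 135 / 5572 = 0.02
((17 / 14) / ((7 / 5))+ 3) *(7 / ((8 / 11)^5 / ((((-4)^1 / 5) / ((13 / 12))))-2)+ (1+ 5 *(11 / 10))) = 713315521 / 53871874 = 13.24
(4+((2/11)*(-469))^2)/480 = 110041/7260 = 15.16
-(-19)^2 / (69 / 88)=-31768 / 69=-460.41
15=15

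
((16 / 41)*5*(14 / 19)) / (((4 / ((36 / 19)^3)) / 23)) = 300464640 / 5343161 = 56.23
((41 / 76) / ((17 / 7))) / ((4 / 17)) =287 / 304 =0.94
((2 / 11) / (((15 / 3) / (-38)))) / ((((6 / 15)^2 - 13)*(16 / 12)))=95 / 1177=0.08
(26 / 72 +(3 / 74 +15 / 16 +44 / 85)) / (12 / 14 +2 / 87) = 170704121 / 80914560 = 2.11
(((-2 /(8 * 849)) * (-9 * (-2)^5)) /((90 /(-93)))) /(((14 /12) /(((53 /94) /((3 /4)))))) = 26288 /465535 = 0.06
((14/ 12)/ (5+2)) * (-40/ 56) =-5/ 42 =-0.12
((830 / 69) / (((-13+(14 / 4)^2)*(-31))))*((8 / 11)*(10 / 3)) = 265600 / 211761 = 1.25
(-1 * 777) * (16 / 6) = -2072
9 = 9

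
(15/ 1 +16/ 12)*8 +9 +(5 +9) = 461/ 3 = 153.67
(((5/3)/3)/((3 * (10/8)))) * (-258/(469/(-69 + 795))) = -83248/1407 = -59.17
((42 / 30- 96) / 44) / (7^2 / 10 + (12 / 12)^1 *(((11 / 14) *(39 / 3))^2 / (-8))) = 0.26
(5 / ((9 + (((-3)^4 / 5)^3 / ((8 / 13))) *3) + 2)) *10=50000 / 20737199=0.00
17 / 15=1.13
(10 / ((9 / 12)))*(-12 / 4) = -40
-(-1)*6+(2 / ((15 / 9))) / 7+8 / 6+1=893 / 105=8.50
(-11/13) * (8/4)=-22/13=-1.69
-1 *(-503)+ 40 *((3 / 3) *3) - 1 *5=618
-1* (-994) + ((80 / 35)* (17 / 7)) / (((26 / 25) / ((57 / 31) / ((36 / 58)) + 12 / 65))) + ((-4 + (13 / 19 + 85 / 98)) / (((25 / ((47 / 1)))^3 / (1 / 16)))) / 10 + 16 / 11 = 814567119909322441 / 804788985000000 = 1012.15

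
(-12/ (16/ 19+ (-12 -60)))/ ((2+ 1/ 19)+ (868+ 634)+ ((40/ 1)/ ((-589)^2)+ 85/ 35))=138421479/ 1236542592844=0.00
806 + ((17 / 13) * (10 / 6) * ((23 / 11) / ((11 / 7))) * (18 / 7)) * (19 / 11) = 14169088 / 17303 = 818.88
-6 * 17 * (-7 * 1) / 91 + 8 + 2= 232 / 13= 17.85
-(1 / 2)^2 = -1 / 4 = -0.25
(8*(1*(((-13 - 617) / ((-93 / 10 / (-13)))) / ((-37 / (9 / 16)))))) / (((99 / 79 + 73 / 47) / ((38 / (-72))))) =-20.14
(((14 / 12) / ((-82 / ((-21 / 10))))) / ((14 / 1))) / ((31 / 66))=231 / 50840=0.00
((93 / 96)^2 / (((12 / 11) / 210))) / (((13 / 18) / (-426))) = -709261245 / 6656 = -106559.68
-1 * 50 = -50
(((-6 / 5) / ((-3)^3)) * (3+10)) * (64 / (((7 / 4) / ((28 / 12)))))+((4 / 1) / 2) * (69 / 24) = 29729 / 540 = 55.05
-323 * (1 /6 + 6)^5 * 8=-22398098111 /972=-23043310.81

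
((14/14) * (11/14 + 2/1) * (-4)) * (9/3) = -234/7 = -33.43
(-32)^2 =1024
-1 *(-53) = 53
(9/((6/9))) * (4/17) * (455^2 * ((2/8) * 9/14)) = 7186725/68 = 105687.13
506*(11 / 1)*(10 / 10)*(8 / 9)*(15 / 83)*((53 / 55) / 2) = 107272 / 249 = 430.81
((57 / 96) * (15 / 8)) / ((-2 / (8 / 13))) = -285 / 832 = -0.34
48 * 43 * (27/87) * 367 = 6817392/29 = 235082.48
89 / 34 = 2.62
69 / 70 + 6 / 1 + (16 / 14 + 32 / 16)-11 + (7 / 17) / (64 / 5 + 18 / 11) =-199107 / 236215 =-0.84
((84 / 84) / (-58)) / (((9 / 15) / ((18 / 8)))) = -15 / 232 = -0.06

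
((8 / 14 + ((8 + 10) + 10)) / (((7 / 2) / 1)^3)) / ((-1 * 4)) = -400 / 2401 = -0.17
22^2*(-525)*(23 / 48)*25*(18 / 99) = -1106875 / 2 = -553437.50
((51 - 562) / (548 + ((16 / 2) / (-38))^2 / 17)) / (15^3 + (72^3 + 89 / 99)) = -0.00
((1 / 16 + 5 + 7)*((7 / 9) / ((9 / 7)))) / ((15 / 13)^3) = 20777029 / 4374000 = 4.75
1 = 1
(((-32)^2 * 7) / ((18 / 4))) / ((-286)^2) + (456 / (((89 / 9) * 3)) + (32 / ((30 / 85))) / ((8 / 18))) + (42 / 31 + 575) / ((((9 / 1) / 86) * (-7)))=-2016685719262 / 3554383833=-567.38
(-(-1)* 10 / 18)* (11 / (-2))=-55 / 18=-3.06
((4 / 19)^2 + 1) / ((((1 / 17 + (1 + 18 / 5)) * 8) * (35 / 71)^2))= 0.12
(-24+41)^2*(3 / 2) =867 / 2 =433.50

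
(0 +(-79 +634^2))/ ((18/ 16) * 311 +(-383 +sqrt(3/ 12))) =-357224/ 29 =-12318.07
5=5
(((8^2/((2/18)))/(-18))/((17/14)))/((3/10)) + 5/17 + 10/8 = -17605/204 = -86.30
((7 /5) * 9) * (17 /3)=71.40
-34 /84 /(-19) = 17 /798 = 0.02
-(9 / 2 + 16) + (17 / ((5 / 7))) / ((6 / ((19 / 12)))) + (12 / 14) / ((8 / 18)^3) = -44917 / 10080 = -4.46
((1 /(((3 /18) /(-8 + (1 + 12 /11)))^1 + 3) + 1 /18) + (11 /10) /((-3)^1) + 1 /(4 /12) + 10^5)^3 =1000090764321986.91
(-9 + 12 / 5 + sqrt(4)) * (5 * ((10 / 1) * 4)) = -920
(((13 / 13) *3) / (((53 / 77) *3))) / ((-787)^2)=0.00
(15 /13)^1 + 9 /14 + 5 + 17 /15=21649 /2730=7.93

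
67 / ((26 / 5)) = 335 / 26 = 12.88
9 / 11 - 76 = -827 / 11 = -75.18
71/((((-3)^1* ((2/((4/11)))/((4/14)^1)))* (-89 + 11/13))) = 1846/132363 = 0.01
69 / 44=1.57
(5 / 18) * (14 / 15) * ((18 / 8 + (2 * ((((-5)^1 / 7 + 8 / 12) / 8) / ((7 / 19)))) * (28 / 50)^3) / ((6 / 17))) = 50076509 / 30375000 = 1.65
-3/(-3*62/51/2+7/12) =612/253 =2.42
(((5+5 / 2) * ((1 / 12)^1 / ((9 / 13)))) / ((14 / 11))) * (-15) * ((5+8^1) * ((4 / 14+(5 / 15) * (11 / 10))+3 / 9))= -213785 / 1568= -136.34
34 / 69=0.49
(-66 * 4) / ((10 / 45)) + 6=-1182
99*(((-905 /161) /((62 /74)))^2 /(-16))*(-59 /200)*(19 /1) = 4977386953011 /3188490368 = 1561.05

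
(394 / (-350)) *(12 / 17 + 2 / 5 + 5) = -102243 / 14875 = -6.87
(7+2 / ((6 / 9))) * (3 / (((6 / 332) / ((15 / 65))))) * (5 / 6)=4150 / 13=319.23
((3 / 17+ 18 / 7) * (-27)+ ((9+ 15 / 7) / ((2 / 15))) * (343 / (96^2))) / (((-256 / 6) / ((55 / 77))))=129928215 / 109182976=1.19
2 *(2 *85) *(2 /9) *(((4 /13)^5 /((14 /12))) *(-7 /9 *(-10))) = 13926400 /10024911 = 1.39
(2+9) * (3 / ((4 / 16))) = 132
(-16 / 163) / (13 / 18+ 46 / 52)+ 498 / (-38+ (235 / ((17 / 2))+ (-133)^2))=-25264430 / 767471319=-0.03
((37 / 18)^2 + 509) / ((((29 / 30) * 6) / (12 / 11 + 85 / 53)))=1306168675 / 5477868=238.44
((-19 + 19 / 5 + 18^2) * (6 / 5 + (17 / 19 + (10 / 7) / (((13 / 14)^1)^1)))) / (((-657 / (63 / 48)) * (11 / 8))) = -24247748 / 14875575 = -1.63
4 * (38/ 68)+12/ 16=203/ 68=2.99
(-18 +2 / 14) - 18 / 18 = -132 / 7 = -18.86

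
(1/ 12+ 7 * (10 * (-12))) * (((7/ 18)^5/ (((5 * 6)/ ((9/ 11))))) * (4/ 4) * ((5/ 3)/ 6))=-169397753/ 2993075712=-0.06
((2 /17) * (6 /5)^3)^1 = 432 /2125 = 0.20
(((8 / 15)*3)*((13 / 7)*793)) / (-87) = -27.08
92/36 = 23/9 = 2.56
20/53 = 0.38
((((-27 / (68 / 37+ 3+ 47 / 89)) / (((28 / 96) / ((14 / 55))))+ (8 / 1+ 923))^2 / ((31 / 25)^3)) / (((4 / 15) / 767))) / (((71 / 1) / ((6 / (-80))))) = -3887465651457889325175 / 2841249474656032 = -1368223.98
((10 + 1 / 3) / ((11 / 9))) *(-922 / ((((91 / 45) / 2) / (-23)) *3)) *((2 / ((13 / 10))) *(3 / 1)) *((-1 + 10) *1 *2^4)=511183353600 / 13013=39282513.92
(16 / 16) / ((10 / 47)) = 47 / 10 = 4.70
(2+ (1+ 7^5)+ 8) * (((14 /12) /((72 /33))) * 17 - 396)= -156169145 /24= -6507047.71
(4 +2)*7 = 42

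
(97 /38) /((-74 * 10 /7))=-679 /28120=-0.02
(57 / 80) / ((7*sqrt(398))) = 57*sqrt(398) / 222880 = 0.01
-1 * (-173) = 173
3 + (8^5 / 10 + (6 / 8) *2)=32813 / 10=3281.30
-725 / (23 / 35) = -25375 / 23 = -1103.26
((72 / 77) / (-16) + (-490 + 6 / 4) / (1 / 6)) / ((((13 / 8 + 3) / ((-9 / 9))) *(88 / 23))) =10381809 / 62678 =165.64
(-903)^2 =815409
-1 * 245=-245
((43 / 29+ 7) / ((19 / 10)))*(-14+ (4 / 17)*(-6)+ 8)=-309960 / 9367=-33.09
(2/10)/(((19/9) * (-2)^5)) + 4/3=12133/9120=1.33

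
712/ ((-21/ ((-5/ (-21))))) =-3560/ 441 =-8.07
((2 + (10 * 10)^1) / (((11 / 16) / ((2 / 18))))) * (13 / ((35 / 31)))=219232 / 1155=189.81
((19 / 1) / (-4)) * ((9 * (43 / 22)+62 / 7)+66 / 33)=-135.13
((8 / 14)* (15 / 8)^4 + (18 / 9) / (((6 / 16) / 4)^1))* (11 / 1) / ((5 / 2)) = 6716897 / 53760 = 124.94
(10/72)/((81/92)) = 115/729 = 0.16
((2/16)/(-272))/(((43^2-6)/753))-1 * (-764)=3063920399/4010368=764.00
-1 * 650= -650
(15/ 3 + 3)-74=-66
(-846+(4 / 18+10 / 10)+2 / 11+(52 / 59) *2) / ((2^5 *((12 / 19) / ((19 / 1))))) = -1777199029 / 2242944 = -792.35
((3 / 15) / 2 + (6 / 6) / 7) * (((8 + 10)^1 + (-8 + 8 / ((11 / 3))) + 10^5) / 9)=1335877 / 495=2698.74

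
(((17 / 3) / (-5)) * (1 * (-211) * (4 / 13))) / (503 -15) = 3587 / 23790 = 0.15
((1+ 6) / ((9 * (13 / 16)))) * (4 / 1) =448 / 117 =3.83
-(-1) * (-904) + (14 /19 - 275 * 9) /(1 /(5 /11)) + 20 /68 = -7206802 /3553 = -2028.37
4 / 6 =2 / 3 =0.67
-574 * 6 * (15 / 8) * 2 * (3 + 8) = -142065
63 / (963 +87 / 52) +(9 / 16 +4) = 1238105 / 267536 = 4.63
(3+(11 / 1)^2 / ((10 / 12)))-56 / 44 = 8081 / 55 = 146.93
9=9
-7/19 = -0.37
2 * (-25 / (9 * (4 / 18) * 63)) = -25 / 63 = -0.40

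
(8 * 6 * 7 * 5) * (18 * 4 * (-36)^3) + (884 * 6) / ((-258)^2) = -31304548638278 / 5547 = -5643509759.92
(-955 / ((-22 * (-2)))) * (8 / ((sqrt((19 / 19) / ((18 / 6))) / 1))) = -1910 * sqrt(3) / 11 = -300.75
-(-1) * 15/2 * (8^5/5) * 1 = 49152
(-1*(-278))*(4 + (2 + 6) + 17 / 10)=19043 / 5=3808.60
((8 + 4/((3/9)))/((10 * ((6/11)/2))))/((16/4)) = 11/6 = 1.83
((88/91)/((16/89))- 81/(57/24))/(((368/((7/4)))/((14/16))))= -695345/5817344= -0.12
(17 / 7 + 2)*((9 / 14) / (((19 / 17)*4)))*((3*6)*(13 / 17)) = 8.77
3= 3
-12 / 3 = -4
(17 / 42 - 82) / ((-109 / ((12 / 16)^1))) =3427 / 6104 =0.56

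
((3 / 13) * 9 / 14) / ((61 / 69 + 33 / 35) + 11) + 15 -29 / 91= 82835749 / 5637814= 14.69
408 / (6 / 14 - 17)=-714 / 29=-24.62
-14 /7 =-2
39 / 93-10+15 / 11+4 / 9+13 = 16043 / 3069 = 5.23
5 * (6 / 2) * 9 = 135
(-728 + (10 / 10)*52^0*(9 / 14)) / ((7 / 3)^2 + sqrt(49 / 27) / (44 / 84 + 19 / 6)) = -2201819175 / 16407062 + 42615855*sqrt(3) / 8203531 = -125.20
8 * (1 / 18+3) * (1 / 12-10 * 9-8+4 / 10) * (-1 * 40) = 2574440 / 27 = 95349.63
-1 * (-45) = 45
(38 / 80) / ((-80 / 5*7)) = -19 / 4480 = -0.00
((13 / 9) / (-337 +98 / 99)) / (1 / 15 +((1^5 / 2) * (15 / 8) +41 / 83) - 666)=569712 / 88064942681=0.00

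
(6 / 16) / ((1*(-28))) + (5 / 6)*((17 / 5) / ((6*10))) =341 / 10080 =0.03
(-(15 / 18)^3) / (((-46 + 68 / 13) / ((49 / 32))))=15925 / 732672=0.02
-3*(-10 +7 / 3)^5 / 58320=6436343 / 4723920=1.36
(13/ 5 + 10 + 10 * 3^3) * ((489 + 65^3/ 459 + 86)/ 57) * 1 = 16910470/ 2907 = 5817.16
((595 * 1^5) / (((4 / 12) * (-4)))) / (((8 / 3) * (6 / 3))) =-83.67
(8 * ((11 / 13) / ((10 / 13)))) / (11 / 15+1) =5.08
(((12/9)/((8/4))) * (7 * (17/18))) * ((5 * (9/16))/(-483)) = -85/3312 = -0.03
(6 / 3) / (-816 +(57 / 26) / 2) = -0.00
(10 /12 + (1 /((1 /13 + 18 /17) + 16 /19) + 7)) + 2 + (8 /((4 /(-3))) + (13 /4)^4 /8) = 932995331 /51025920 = 18.28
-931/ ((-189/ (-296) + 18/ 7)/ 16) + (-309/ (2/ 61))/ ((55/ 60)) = -1091697826/ 73161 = -14921.85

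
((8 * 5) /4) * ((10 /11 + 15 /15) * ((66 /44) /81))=35 /99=0.35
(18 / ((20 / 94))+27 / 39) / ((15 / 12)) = 22176 / 325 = 68.23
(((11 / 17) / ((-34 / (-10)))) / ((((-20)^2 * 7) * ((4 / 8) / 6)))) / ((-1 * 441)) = -11 / 5947620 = -0.00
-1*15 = -15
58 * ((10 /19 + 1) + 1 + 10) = 13804 /19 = 726.53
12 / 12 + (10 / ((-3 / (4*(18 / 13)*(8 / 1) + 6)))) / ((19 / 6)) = -12833 / 247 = -51.96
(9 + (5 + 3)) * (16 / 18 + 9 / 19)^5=11674237558681 / 146211169851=79.85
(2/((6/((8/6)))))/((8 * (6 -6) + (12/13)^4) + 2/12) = 228488/458931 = 0.50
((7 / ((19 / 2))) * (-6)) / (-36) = 7 / 57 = 0.12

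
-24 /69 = -8 /23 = -0.35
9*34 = 306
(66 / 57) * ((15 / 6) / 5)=11 / 19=0.58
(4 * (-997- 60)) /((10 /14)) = -29596 /5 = -5919.20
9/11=0.82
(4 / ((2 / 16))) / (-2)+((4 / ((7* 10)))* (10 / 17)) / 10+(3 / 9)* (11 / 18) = -15.79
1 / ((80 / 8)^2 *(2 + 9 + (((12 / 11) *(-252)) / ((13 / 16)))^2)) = 20449 / 234123639500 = 0.00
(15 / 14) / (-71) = -15 / 994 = -0.02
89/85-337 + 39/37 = -1053257/3145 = -334.90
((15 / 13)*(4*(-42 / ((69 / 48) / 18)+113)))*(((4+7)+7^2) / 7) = -34189200 / 2093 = -16335.02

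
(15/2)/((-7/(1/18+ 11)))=-995/84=-11.85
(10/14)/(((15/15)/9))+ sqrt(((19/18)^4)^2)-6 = 1227175/734832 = 1.67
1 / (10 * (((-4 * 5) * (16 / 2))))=-1 / 1600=-0.00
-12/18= -2/3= -0.67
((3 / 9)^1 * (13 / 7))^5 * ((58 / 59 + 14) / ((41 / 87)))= 9518467348 / 3293146773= 2.89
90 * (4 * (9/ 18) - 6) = -360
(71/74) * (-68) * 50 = -120700/37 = -3262.16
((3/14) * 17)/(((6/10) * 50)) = 17/140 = 0.12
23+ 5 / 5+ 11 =35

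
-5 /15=-0.33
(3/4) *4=3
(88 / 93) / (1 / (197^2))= 36722.49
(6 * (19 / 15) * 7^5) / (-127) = -638666 / 635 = -1005.77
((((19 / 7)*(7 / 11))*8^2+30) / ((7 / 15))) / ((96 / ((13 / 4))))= 50245 / 4928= 10.20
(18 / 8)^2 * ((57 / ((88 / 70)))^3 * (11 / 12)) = 214384046625 / 495616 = 432560.79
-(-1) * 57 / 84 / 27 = 19 / 756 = 0.03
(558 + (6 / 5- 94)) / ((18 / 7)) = 8141 / 45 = 180.91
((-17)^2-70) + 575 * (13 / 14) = 10541 / 14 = 752.93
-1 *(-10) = 10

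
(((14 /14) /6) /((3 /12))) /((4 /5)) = 5 /6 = 0.83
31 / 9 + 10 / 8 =169 / 36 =4.69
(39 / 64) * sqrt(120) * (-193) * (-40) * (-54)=-1016145 * sqrt(30) / 2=-2782827.69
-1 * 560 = -560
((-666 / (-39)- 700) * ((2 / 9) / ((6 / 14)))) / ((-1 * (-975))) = -124292 / 342225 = -0.36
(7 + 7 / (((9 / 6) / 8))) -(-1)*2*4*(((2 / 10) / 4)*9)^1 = 719 / 15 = 47.93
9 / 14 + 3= 51 / 14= 3.64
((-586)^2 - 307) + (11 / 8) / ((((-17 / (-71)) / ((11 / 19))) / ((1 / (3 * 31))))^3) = 343089.00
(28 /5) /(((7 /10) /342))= 2736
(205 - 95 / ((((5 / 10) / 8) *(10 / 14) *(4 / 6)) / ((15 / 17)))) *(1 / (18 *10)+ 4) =-6401759 / 612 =-10460.39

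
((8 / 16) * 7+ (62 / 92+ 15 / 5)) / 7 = 165 / 161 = 1.02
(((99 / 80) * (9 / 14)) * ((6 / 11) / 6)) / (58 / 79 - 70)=-0.00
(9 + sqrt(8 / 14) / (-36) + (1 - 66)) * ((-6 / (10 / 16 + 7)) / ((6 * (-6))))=-1.22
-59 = -59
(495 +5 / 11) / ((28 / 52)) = 70850 / 77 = 920.13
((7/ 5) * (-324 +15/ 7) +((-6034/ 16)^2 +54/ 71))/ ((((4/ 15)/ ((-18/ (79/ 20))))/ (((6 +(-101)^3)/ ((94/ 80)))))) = 2240105781938637375/ 1054492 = 2124345923855.88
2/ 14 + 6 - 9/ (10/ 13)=-5.56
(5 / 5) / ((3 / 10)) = 10 / 3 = 3.33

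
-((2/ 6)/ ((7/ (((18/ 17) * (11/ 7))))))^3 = -287496/ 578009537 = -0.00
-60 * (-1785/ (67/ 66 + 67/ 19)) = 1580040/ 67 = 23582.69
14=14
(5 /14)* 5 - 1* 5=-45 /14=-3.21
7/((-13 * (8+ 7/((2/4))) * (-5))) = 7/1430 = 0.00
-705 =-705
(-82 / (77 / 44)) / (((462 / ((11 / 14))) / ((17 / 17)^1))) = -82 / 1029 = -0.08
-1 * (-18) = 18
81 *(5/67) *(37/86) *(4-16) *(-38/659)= 3416580/1898579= 1.80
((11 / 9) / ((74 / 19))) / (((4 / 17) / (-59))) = -209627 / 2664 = -78.69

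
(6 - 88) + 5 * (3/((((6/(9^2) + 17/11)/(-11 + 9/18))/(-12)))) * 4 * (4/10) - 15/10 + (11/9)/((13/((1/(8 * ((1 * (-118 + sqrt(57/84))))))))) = 1783.71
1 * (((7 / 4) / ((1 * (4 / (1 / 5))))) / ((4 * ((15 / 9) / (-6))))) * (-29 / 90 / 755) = 203 / 6040000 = 0.00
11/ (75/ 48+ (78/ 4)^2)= 176/ 6109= 0.03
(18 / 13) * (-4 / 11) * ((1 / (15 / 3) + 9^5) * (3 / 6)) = -10628856 / 715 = -14865.53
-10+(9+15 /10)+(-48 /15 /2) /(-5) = 41 /50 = 0.82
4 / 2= 2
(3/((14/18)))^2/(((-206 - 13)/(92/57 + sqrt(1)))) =-12069/67963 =-0.18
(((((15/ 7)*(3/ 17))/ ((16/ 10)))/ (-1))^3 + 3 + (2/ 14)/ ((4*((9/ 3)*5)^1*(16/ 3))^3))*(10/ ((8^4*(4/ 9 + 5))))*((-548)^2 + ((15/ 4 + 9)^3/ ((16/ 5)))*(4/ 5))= 4572450239158094515227/ 11348717980302180352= 402.90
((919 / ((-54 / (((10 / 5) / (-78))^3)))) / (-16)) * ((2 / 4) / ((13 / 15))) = -4595 / 444180672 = -0.00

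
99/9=11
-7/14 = -1/2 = -0.50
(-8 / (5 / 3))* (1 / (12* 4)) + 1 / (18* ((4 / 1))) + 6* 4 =8609 / 360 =23.91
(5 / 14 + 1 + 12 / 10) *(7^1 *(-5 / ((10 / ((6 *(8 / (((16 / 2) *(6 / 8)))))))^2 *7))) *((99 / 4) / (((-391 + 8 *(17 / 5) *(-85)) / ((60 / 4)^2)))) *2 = 212652 / 6307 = 33.72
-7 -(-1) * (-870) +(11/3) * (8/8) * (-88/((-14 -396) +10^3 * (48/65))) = -877.98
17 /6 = 2.83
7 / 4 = 1.75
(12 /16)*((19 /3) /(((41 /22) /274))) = 28633 /41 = 698.37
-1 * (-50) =50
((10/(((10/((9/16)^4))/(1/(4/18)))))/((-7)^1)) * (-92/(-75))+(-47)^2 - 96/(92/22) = 288309485293/131891200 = 2185.96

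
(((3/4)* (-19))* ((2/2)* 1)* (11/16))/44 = -57/256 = -0.22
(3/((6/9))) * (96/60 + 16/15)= 12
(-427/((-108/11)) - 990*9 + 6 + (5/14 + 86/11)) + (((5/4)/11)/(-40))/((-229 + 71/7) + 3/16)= -1802929673773/203667156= -8852.33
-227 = -227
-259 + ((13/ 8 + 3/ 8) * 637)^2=1622817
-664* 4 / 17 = -2656 / 17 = -156.24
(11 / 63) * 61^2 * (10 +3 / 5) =2169343 / 315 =6886.80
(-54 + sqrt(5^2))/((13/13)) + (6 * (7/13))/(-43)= -27433/559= -49.08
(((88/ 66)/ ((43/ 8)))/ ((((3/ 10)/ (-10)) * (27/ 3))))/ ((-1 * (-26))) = -1600/ 45279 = -0.04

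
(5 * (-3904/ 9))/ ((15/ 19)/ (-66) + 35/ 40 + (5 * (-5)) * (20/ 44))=32637440/ 158013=206.55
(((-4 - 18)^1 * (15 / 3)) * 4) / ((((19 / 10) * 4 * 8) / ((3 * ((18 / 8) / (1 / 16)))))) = -14850 / 19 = -781.58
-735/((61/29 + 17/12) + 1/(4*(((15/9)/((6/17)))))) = -21741300/105691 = -205.71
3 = 3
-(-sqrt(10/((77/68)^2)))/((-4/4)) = -2.79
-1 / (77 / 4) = -0.05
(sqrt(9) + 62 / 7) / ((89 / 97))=8051 / 623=12.92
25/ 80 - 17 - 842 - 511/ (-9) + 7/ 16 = -28853/ 36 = -801.47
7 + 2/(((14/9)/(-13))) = -68/7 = -9.71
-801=-801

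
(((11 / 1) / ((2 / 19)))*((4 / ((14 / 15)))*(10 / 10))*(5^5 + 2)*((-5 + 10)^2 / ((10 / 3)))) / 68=147047175 / 952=154461.32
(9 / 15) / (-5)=-3 / 25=-0.12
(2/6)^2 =1/9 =0.11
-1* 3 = -3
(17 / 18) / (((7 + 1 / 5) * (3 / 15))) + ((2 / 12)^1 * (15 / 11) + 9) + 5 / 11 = 73687 / 7128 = 10.34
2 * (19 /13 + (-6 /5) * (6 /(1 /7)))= -6362 /65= -97.88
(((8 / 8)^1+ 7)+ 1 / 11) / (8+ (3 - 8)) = 89 / 33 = 2.70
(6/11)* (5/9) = 10/33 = 0.30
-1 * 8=-8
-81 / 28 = -2.89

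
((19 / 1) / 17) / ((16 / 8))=19 / 34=0.56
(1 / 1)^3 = 1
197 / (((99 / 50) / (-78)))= -256100 / 33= -7760.61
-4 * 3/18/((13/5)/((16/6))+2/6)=-80/157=-0.51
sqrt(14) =3.74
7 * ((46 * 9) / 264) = 483 / 44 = 10.98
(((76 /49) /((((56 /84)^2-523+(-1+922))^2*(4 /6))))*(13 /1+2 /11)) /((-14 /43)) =-28786995 /48518501108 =-0.00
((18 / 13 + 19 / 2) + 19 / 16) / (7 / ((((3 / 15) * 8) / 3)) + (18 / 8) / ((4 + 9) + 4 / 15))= 166563 / 183430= 0.91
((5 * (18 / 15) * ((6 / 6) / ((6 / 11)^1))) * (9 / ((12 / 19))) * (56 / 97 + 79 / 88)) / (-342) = -4197 / 6208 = -0.68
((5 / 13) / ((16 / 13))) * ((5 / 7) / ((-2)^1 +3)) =0.22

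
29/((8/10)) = 145/4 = 36.25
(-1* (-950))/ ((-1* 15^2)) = -38/ 9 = -4.22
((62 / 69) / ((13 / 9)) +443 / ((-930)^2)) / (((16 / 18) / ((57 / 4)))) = 9177219849 / 919484800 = 9.98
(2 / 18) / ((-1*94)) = -1 / 846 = -0.00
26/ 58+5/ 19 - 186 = -102094/ 551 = -185.29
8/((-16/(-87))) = 87/2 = 43.50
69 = 69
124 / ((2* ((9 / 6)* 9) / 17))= 2108 / 27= 78.07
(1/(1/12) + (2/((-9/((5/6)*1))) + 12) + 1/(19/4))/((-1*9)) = -12325/4617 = -2.67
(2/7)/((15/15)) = 2/7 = 0.29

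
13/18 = 0.72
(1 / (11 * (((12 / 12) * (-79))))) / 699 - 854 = -518746075 / 607431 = -854.00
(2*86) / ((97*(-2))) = -86 / 97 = -0.89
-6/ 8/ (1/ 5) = -15/ 4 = -3.75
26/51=0.51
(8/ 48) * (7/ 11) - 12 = -785/ 66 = -11.89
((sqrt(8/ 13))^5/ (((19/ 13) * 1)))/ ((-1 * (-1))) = 128 * sqrt(26)/ 3211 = 0.20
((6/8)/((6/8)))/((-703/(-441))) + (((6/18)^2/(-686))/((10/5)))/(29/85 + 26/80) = 616579741/983082933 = 0.63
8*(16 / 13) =128 / 13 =9.85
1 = 1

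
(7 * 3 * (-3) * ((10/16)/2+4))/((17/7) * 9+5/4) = -11.76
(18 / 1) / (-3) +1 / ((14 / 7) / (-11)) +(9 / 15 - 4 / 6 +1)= -317 / 30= -10.57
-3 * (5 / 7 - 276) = 825.86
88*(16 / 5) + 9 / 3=284.60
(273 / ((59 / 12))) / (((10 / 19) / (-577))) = -17957394 / 295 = -60872.52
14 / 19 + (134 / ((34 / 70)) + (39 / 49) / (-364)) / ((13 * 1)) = 126502919 / 5761028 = 21.96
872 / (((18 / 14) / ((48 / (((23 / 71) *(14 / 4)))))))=1981184 / 69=28712.81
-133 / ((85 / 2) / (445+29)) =-126084 / 85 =-1483.34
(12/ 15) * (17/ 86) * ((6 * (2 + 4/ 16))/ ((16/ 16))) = 2.13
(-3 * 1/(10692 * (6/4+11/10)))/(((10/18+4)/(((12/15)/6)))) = -1/316602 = -0.00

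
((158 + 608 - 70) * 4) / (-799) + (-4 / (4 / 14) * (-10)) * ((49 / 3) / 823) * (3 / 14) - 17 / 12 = -33975473 / 7890924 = -4.31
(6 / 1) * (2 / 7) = 12 / 7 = 1.71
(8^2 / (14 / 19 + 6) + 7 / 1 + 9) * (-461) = -23511 / 2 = -11755.50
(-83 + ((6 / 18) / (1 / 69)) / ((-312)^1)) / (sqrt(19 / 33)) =-25919 *sqrt(627) / 5928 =-109.48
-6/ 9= -2/ 3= -0.67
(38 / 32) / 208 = 19 / 3328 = 0.01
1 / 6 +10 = 61 / 6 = 10.17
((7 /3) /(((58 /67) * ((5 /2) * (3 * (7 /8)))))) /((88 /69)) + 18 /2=44606 /4785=9.32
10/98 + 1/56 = 47/392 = 0.12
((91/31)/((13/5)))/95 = 7/589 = 0.01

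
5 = 5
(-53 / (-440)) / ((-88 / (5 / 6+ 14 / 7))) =-901 / 232320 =-0.00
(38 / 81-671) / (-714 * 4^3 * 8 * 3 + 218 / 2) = 54313 / 88824195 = 0.00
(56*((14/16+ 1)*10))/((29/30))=31500/29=1086.21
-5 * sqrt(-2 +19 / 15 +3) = -sqrt(510) / 3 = -7.53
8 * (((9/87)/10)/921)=4/44515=0.00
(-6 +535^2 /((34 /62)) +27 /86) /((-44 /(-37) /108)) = 762304469463 /16082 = 47401098.71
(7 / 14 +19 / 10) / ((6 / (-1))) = -0.40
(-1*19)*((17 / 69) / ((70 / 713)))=-10013 / 210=-47.68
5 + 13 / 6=43 / 6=7.17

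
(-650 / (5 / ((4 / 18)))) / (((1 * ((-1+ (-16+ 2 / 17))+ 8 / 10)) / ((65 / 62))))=718250 / 381393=1.88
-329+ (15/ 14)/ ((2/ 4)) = -2288/ 7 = -326.86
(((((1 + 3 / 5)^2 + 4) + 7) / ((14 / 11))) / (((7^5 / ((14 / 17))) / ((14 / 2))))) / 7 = 3729 / 7142975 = 0.00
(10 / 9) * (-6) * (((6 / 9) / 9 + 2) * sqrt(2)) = -1120 * sqrt(2) / 81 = -19.55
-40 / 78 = -20 / 39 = -0.51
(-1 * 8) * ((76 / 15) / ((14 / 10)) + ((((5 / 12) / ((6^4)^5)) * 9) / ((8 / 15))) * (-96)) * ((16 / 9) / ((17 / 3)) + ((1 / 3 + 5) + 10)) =-65178923301860099 / 143876605280256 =-453.02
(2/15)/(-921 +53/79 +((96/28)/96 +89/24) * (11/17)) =-0.00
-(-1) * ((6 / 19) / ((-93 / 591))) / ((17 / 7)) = -8274 / 10013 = -0.83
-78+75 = -3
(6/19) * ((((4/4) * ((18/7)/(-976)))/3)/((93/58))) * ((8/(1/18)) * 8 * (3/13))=-150336/3269539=-0.05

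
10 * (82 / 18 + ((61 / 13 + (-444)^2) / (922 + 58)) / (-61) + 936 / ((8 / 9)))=7373753059 / 699426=10542.58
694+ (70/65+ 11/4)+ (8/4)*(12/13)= 36383/52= 699.67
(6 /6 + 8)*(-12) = -108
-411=-411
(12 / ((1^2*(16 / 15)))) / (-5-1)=-15 / 8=-1.88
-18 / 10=-9 / 5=-1.80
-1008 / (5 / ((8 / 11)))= -8064 / 55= -146.62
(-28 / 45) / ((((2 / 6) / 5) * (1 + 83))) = -1 / 9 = -0.11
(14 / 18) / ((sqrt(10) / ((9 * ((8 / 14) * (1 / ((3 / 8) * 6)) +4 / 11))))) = 214 * sqrt(10) / 495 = 1.37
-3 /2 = -1.50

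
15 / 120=0.12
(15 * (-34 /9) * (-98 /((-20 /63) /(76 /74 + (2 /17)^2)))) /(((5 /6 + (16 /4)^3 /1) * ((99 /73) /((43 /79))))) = -23966830020 /212627789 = -112.72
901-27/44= 39617/44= 900.39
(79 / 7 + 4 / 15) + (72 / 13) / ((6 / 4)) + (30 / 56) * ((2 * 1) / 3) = 42593 / 2730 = 15.60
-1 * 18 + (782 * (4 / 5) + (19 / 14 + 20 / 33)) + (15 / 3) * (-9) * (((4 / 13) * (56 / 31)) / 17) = 9623546641 / 15825810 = 608.09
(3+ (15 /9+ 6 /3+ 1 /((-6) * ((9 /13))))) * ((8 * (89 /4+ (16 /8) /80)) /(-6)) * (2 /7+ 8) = -1581.33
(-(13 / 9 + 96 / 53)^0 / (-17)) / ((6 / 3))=0.03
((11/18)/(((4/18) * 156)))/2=11/1248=0.01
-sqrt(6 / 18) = -sqrt(3) / 3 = -0.58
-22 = -22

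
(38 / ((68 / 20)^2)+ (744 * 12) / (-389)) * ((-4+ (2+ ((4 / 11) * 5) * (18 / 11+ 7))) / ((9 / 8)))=-29321955488 / 122426469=-239.51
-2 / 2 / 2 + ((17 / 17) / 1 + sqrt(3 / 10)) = 1 / 2 + sqrt(30) / 10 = 1.05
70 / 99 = 0.71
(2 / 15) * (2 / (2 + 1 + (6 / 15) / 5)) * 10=200 / 231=0.87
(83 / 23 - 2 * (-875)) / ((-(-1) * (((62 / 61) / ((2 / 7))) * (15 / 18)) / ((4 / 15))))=157.74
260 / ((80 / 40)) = 130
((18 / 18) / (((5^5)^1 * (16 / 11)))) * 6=33 / 25000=0.00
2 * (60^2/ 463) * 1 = 7200/ 463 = 15.55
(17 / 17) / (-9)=-1 / 9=-0.11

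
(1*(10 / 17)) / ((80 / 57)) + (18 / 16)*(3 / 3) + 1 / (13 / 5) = 1705 / 884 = 1.93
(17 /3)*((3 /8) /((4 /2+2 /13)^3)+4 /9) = 12950311 /4741632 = 2.73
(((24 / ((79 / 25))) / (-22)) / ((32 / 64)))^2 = 360000 / 755161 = 0.48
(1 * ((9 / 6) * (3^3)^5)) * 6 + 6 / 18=387420490 / 3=129140163.33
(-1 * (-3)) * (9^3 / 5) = 2187 / 5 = 437.40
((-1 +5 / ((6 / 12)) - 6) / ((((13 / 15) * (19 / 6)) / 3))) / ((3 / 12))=3240 / 247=13.12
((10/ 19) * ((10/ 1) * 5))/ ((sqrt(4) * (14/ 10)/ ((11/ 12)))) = 6875/ 798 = 8.62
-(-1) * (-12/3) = -4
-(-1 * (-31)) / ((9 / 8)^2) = -1984 / 81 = -24.49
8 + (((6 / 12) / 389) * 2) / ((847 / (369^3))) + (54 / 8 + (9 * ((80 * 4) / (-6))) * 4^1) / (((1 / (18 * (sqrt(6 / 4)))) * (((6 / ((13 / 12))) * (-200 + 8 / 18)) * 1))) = 895401 * sqrt(6) / 57472 + 52879273 / 329483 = 198.65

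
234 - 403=-169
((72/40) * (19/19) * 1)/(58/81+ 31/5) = 0.26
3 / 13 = 0.23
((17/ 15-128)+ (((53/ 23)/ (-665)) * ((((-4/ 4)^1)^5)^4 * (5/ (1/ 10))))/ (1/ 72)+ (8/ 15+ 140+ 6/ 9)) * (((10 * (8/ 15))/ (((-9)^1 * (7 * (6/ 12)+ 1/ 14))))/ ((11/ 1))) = -272912/ 9734175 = -0.03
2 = 2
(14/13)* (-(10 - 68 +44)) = 196/13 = 15.08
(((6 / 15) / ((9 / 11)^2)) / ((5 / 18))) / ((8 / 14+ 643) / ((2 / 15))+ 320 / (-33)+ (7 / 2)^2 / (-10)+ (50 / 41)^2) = 0.00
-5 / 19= -0.26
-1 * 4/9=-4/9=-0.44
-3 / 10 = -0.30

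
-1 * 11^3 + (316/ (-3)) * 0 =-1331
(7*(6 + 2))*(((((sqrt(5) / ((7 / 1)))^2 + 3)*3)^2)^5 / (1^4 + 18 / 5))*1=15549213186692759482835927040 / 262174589263582289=59308620375.33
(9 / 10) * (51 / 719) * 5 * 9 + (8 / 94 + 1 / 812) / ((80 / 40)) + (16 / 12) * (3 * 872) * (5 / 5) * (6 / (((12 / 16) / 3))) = 4594260520973 / 54879832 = 83714.92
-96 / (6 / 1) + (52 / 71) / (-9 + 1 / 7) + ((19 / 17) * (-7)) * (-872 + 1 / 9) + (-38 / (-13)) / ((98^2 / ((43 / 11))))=1573651084359703 / 231243570558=6805.17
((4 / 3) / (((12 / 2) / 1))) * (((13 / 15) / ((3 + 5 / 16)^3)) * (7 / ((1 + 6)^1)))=106496 / 20098395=0.01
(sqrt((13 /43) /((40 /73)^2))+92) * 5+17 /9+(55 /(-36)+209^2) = 73 * sqrt(559) /344+1589089 /36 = 44146.38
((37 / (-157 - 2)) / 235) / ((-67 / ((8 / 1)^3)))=18944 / 2503455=0.01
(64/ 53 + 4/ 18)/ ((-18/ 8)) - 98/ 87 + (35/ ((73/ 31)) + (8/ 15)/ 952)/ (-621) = -222108605276/ 124373125485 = -1.79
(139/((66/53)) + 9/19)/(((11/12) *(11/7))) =1967938/25289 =77.82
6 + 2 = 8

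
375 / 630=25 / 42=0.60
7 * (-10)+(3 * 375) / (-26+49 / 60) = -173270 / 1511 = -114.67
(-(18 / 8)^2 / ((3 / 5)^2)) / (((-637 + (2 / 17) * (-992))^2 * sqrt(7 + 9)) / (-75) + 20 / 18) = 14630625 / 31520054048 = 0.00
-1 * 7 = -7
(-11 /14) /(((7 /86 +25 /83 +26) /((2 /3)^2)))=-157036 /11864097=-0.01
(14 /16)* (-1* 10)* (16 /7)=-20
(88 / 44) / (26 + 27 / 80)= 160 / 2107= 0.08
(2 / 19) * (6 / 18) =2 / 57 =0.04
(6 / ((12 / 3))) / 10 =0.15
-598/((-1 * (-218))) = -299/109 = -2.74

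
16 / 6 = 8 / 3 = 2.67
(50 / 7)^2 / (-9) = -2500 / 441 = -5.67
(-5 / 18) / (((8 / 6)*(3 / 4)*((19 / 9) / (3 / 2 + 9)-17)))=21 / 1270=0.02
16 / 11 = 1.45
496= 496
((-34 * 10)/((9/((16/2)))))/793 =-2720/7137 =-0.38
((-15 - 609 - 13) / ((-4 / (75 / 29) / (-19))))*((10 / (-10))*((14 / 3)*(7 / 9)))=14826175 / 522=28402.63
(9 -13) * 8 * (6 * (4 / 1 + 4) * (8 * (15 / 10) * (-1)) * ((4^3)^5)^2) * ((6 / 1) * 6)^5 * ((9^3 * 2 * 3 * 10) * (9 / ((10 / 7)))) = 354082149943068022372259851753488384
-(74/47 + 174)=-8252/47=-175.57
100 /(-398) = -50 /199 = -0.25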